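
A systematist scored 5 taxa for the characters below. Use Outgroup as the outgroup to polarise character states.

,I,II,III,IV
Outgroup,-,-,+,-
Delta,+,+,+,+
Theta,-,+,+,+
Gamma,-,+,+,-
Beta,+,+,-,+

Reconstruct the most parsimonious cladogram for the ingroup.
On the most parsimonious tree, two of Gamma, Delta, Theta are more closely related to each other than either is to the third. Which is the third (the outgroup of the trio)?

Character polarity is set by the outgroup: the derived state is whichever differs from the outgroup's state, so for III the derived state is '-', and for the remaining characters it is '+'.
I (derived state '+') is shared by Beta and Delta — a synapomorphy uniting that clade.
II (derived state '+') is shared by all ingroup taxa — unites the whole ingroup.
III: derived state '-' in Beta only — an autapomorphy, so it tells us nothing about relationships among taxa.
IV (derived state '+') is shared by Beta, Delta, and Theta — a synapomorphy uniting that clade.
Most parsimonious ingroup topology: (((Delta,Beta),Theta),Gamma).
Theta and Delta share a more recent common ancestor with each other than either does with Gamma, so Gamma is the least closely related of the three.

Gamma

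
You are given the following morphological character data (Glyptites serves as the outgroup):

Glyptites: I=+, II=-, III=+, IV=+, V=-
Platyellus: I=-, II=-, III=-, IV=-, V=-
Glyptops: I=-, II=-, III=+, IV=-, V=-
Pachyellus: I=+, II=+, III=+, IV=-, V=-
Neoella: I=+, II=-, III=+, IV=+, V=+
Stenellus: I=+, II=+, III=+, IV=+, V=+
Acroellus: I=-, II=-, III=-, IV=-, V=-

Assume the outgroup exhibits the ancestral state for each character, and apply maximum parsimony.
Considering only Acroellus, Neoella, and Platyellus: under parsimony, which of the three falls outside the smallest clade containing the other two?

Character polarity is set by the outgroup: the derived state is whichever differs from the outgroup's state, so for I, III, IV the derived state is '-', and for the remaining characters it is '+'.
Only Acroellus, Glyptops, and Platyellus show the derived state '-' for I, supporting them as a clade.
II groups Pachyellus and Stenellus, which is incompatible with the clades supported by the remaining characters; treating it as convergent (homoplasy) costs fewer steps than any alternative tree.
Only Acroellus and Platyellus show the derived state '-' for III, supporting them as a clade.
IV (derived state '-') is shared by Acroellus, Glyptops, Pachyellus, and Platyellus — a synapomorphy uniting that clade.
V: derived state '+' in Neoella and Stenellus only — synapomorphy for {Neoella, Stenellus}.
Most parsimonious ingroup topology: ((((Platyellus,Acroellus),Glyptops),Pachyellus),(Neoella,Stenellus)).
Platyellus and Acroellus share a more recent common ancestor with each other than either does with Neoella, so Neoella is the least closely related of the three.

Neoella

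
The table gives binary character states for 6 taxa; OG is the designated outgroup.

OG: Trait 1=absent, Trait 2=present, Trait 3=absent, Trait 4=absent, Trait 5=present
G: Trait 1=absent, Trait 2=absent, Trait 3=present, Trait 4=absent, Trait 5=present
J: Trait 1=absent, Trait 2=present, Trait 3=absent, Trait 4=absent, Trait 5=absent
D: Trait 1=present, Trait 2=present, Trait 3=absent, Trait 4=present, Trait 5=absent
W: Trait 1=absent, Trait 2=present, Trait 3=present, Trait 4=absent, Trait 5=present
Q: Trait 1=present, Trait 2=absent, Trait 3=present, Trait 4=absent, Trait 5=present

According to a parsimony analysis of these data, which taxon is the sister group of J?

D

Character polarity is set by the outgroup: the derived state is whichever differs from the outgroup's state, so for Trait 2, Trait 5 the derived state is 'absent', and for the remaining characters it is 'present'.
Trait 1 (state 'present') occurs in D and Q but conflicts with the nesting implied by the other characters — most parsimoniously interpreted as homoplasy.
Trait 2: derived state 'absent' in G and Q only — synapomorphy for {G, Q}.
Trait 3: derived state 'present' in G, Q, and W only — synapomorphy for {G, Q, W}.
Trait 4 (derived state 'present') is unique to D (autapomorphy; uninformative for grouping).
Only D and J show the derived state 'absent' for Trait 5, supporting them as a clade.
Most parsimonious ingroup topology: (((G,Q),W),(J,D)).
J and D form a cherry on this tree, so they are sister taxa.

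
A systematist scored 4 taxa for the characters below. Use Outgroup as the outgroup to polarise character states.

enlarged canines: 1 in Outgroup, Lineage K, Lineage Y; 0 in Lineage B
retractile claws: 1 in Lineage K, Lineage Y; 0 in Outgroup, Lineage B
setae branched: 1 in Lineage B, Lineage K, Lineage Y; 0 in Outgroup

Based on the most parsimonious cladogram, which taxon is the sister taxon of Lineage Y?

Lineage K

Character polarity is set by the outgroup: the derived state is whichever differs from the outgroup's state, so for enlarged canines the derived state is '0', and for the remaining characters it is '1'.
enlarged canines: derived state '0' in Lineage B only — an autapomorphy, so it tells us nothing about relationships among taxa.
Only Lineage K and Lineage Y show the derived state '1' for retractile claws, supporting them as a clade.
All ingroup taxa share the derived state '1' for setae branched; it defines the ingroup but does not resolve relationships within it.
Most parsimonious ingroup topology: (Lineage B,(Lineage K,Lineage Y)).
Lineage Y and Lineage K form a cherry on this tree, so they are sister taxa.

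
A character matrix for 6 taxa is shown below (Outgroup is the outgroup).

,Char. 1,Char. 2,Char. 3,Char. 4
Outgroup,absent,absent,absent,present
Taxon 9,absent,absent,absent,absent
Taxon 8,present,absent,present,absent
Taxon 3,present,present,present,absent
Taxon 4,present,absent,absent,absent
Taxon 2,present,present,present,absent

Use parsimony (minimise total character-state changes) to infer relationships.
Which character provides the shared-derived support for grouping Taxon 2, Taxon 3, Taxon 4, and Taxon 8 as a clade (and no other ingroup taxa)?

Character polarity is set by the outgroup: the derived state is whichever differs from the outgroup's state, so for Char. 4 the derived state is 'absent', and for the remaining characters it is 'present'.
Char. 1 (derived state 'present') is shared by Taxon 2, Taxon 3, Taxon 4, and Taxon 8 — a synapomorphy uniting that clade.
Only Taxon 2 and Taxon 3 show the derived state 'present' for Char. 2, supporting them as a clade.
Only Taxon 2, Taxon 3, and Taxon 8 show the derived state 'present' for Char. 3, supporting them as a clade.
All ingroup taxa share the derived state 'absent' for Char. 4; it defines the ingroup but does not resolve relationships within it.
Most parsimonious ingroup topology: (Taxon 9,((Taxon 8,(Taxon 3,Taxon 2)),Taxon 4)).
The clade {Taxon 2, Taxon 3, Taxon 4, Taxon 8} is supported by Char. 1: its derived state 'present' occurs in exactly those taxa and in no other taxon (including the outgroup).

Char. 1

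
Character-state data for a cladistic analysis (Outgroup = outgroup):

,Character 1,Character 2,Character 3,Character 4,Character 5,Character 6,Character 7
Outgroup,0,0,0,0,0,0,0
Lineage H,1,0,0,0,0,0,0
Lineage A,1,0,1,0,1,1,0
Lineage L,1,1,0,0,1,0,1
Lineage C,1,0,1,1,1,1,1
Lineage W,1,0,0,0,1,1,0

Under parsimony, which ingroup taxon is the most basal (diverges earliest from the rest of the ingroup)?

The outgroup has state '0' for every character, so '1' is the derived state throughout.
Character 1 (derived state '1') is shared by all ingroup taxa — unites the whole ingroup.
Character 2: derived state '1' in Lineage L only — an autapomorphy, so it tells us nothing about relationships among taxa.
Only Lineage A and Lineage C show the derived state '1' for Character 3, supporting them as a clade.
Character 4: derived state '1' in Lineage C only — an autapomorphy, so it tells us nothing about relationships among taxa.
Character 5: derived state '1' in Lineage A, Lineage C, Lineage L, and Lineage W only — synapomorphy for {Lineage A, Lineage C, Lineage L, Lineage W}.
Character 6 (derived state '1') is shared by Lineage A, Lineage C, and Lineage W — a synapomorphy uniting that clade.
Character 7 groups Lineage C and Lineage L, which is incompatible with the clades supported by the remaining characters; treating it as convergent (homoplasy) costs fewer steps than any alternative tree.
Most parsimonious ingroup topology: (Lineage H,(((Lineage A,Lineage C),Lineage W),Lineage L)).
Lineage H is sister to the clade containing all other ingroup taxa, so it is the earliest-diverging (most basal) ingroup lineage.

Lineage H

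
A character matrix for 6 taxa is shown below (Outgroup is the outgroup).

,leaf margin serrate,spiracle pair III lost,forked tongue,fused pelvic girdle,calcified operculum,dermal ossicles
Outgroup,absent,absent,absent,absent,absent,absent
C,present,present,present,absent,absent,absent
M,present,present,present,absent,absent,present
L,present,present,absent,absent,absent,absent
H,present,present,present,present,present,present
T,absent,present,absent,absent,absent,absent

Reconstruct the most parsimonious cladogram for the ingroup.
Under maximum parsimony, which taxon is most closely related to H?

The outgroup has state 'absent' for every character, so 'present' is the derived state throughout.
leaf margin serrate (derived state 'present') is shared by C, H, L, and M — a synapomorphy uniting that clade.
spiracle pair III lost (derived state 'present') is shared by all ingroup taxa — unites the whole ingroup.
Only C, H, and M show the derived state 'present' for forked tongue, supporting them as a clade.
fused pelvic girdle (derived state 'present') is unique to H (autapomorphy; uninformative for grouping).
calcified operculum: derived state 'present' in H only — an autapomorphy, so it tells us nothing about relationships among taxa.
dermal ossicles: derived state 'present' in H and M only — synapomorphy for {H, M}.
Most parsimonious ingroup topology: (((C,(M,H)),L),T).
H and M form a cherry on this tree, so they are sister taxa.

M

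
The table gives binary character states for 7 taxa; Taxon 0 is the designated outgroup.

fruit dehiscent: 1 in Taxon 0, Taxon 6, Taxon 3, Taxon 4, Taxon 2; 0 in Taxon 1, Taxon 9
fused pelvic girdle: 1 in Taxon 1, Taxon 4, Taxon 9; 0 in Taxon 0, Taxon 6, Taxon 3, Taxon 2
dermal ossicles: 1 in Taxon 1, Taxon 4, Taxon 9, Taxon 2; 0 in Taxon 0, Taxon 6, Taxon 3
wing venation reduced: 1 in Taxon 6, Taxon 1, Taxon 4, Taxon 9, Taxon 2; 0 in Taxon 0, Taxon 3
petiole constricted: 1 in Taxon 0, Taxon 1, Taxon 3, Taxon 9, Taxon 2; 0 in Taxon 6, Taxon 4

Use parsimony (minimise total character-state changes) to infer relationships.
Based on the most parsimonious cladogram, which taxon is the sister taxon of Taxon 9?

Taxon 1

Character polarity is set by the outgroup: the derived state is whichever differs from the outgroup's state, so for fruit dehiscent, petiole constricted the derived state is '0', and for the remaining characters it is '1'.
fruit dehiscent (derived state '0') is shared by Taxon 1 and Taxon 9 — a synapomorphy uniting that clade.
Only Taxon 1, Taxon 4, and Taxon 9 show the derived state '1' for fused pelvic girdle, supporting them as a clade.
Only Taxon 1, Taxon 2, Taxon 4, and Taxon 9 show the derived state '1' for dermal ossicles, supporting them as a clade.
wing venation reduced (derived state '1') is shared by Taxon 1, Taxon 2, Taxon 4, Taxon 6, and Taxon 9 — a synapomorphy uniting that clade.
petiole constricted groups Taxon 4 and Taxon 6, which is incompatible with the clades supported by the remaining characters; treating it as convergent (homoplasy) costs fewer steps than any alternative tree.
Most parsimonious ingroup topology: ((Taxon 6,(((Taxon 1,Taxon 9),Taxon 4),Taxon 2)),Taxon 3).
Taxon 9 and Taxon 1 form a cherry on this tree, so they are sister taxa.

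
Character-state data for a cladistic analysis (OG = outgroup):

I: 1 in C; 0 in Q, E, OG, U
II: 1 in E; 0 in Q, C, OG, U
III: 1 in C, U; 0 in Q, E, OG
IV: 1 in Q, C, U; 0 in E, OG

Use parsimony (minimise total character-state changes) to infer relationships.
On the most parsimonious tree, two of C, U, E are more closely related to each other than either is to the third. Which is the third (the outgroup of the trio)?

The outgroup has state '0' for every character, so '1' is the derived state throughout.
I (derived state '1') is unique to C (autapomorphy; uninformative for grouping).
II: derived state '1' in E only — an autapomorphy, so it tells us nothing about relationships among taxa.
III (derived state '1') is shared by C and U — a synapomorphy uniting that clade.
Only C, Q, and U show the derived state '1' for IV, supporting them as a clade.
Most parsimonious ingroup topology: (((C,U),Q),E).
U and C share a more recent common ancestor with each other than either does with E, so E is the least closely related of the three.

E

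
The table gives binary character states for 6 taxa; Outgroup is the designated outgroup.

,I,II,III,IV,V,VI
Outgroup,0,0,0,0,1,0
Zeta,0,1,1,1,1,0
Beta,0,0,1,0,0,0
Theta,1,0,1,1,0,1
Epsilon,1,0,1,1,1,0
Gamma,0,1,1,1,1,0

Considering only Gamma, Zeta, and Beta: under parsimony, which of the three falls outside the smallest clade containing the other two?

Beta

Character polarity is set by the outgroup: the derived state is whichever differs from the outgroup's state, so for V the derived state is '0', and for the remaining characters it is '1'.
I (derived state '1') is shared by Epsilon and Theta — a synapomorphy uniting that clade.
II (derived state '1') is shared by Gamma and Zeta — a synapomorphy uniting that clade.
All ingroup taxa share the derived state '1' for III; it defines the ingroup but does not resolve relationships within it.
Only Epsilon, Gamma, Theta, and Zeta show the derived state '1' for IV, supporting them as a clade.
V (state '0') occurs in Beta and Theta but conflicts with the nesting implied by the other characters — most parsimoniously interpreted as homoplasy.
VI (derived state '1') is unique to Theta (autapomorphy; uninformative for grouping).
Most parsimonious ingroup topology: (((Zeta,Gamma),(Theta,Epsilon)),Beta).
Zeta and Gamma share a more recent common ancestor with each other than either does with Beta, so Beta is the least closely related of the three.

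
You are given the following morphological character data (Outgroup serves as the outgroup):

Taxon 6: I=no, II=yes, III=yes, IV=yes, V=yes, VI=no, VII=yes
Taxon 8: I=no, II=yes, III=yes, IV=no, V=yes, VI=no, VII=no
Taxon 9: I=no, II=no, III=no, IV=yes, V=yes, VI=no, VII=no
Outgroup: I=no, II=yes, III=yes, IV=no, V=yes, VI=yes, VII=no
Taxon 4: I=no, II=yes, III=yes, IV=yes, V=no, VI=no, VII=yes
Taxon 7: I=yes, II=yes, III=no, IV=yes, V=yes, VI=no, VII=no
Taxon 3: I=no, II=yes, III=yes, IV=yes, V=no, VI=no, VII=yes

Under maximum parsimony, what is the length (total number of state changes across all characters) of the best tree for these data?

Character polarity is set by the outgroup: the derived state is whichever differs from the outgroup's state, so for II, III, V, VI the derived state is 'no', and for the remaining characters it is 'yes'.
I: derived state 'yes' in Taxon 7 only — an autapomorphy, so it tells us nothing about relationships among taxa.
II: derived state 'no' in Taxon 9 only — an autapomorphy, so it tells us nothing about relationships among taxa.
III (derived state 'no') is shared by Taxon 7 and Taxon 9 — a synapomorphy uniting that clade.
Only Taxon 3, Taxon 4, Taxon 6, Taxon 7, and Taxon 9 show the derived state 'yes' for IV, supporting them as a clade.
Only Taxon 3 and Taxon 4 show the derived state 'no' for V, supporting them as a clade.
VI (derived state 'no') is shared by all ingroup taxa — unites the whole ingroup.
Only Taxon 3, Taxon 4, and Taxon 6 show the derived state 'yes' for VII, supporting them as a clade.
Most parsimonious ingroup topology: ((((Taxon 3,Taxon 4),Taxon 6),(Taxon 9,Taxon 7)),Taxon 8).
Changes per character on this tree: I: 1; II: 1; III: 1; IV: 1; V: 1; VI: 1; VII: 1.
Total = 7.

7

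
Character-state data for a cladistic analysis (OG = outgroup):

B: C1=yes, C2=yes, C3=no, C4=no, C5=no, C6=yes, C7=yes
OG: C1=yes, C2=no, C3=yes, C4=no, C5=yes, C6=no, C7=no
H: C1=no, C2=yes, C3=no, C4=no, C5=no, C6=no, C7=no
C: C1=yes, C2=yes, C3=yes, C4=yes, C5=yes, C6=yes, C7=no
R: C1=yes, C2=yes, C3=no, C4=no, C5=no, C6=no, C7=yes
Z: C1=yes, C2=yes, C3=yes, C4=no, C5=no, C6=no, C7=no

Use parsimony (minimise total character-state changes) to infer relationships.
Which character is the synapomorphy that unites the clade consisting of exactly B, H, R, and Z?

C5

Character polarity is set by the outgroup: the derived state is whichever differs from the outgroup's state, so for C1, C3, C5 the derived state is 'no', and for the remaining characters it is 'yes'.
C1 (derived state 'no') is unique to H (autapomorphy; uninformative for grouping).
C2 (derived state 'yes') is shared by all ingroup taxa — unites the whole ingroup.
C3 (derived state 'no') is shared by B, H, and R — a synapomorphy uniting that clade.
C4: derived state 'yes' in C only — an autapomorphy, so it tells us nothing about relationships among taxa.
C5 (derived state 'no') is shared by B, H, R, and Z — a synapomorphy uniting that clade.
C6 groups B and C, which is incompatible with the clades supported by the remaining characters; treating it as convergent (homoplasy) costs fewer steps than any alternative tree.
C7: derived state 'yes' in B and R only — synapomorphy for {B, R}.
Most parsimonious ingroup topology: ((((B,R),H),Z),C).
The clade {B, H, R, Z} is supported by C5: its derived state 'no' occurs in exactly those taxa and in no other taxon (including the outgroup).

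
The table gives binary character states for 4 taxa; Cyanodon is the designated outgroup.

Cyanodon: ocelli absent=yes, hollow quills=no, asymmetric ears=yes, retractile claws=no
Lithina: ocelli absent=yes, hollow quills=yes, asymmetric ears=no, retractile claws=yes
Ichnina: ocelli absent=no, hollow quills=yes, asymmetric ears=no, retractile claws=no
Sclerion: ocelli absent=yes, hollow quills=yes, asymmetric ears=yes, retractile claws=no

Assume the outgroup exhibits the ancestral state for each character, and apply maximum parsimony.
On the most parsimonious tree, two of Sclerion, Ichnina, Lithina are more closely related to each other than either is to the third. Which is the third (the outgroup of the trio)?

Sclerion

Character polarity is set by the outgroup: the derived state is whichever differs from the outgroup's state, so for ocelli absent, asymmetric ears the derived state is 'no', and for the remaining characters it is 'yes'.
ocelli absent: derived state 'no' in Ichnina only — an autapomorphy, so it tells us nothing about relationships among taxa.
hollow quills (derived state 'yes') is shared by all ingroup taxa — unites the whole ingroup.
Only Ichnina and Lithina show the derived state 'no' for asymmetric ears, supporting them as a clade.
retractile claws (derived state 'yes') is unique to Lithina (autapomorphy; uninformative for grouping).
Most parsimonious ingroup topology: ((Lithina,Ichnina),Sclerion).
Ichnina and Lithina share a more recent common ancestor with each other than either does with Sclerion, so Sclerion is the least closely related of the three.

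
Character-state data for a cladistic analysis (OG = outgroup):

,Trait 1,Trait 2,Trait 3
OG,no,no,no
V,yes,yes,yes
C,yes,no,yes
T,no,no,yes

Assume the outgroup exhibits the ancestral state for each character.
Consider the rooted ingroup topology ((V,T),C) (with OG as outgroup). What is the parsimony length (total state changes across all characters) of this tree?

4

Map each character onto ((V,T),C) (rooted by OG) and count the minimum state changes it requires (Fitch parsimony):
Trait 1: 2; Trait 2: 1; Trait 3: 1.
Total tree length = 4.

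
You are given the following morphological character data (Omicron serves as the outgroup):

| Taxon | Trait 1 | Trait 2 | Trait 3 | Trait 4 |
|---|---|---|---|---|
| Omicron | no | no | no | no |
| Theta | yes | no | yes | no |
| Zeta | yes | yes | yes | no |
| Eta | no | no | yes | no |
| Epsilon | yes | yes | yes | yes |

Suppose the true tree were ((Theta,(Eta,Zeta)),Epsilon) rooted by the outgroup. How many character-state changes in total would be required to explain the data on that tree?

6

Map each character onto ((Theta,(Eta,Zeta)),Epsilon) (rooted by Omicron) and count the minimum state changes it requires (Fitch parsimony):
Trait 1: 2; Trait 2: 2; Trait 3: 1; Trait 4: 1.
Total tree length = 6.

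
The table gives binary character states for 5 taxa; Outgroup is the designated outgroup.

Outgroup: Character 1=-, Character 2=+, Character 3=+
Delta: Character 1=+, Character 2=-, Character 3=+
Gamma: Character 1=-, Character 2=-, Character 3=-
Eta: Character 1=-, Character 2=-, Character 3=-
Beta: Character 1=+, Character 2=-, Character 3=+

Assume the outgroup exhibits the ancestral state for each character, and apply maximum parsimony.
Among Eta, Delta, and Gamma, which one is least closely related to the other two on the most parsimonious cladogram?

Character polarity is set by the outgroup: the derived state is whichever differs from the outgroup's state, so for Character 2, Character 3 the derived state is '-', and for the remaining characters it is '+'.
Character 1 (derived state '+') is shared by Beta and Delta — a synapomorphy uniting that clade.
Character 2 (derived state '-') is shared by all ingroup taxa — unites the whole ingroup.
Character 3: derived state '-' in Eta and Gamma only — synapomorphy for {Eta, Gamma}.
Most parsimonious ingroup topology: ((Delta,Beta),(Gamma,Eta)).
Eta and Gamma share a more recent common ancestor with each other than either does with Delta, so Delta is the least closely related of the three.

Delta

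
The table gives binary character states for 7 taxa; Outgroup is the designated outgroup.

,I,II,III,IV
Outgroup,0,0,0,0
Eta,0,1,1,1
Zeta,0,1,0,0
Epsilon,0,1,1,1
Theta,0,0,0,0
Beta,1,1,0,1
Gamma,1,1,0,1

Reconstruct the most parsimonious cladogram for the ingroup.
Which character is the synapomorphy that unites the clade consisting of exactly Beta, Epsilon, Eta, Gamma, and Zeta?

The outgroup has state '0' for every character, so '1' is the derived state throughout.
Only Beta and Gamma show the derived state '1' for I, supporting them as a clade.
Only Beta, Epsilon, Eta, Gamma, and Zeta show the derived state '1' for II, supporting them as a clade.
Only Epsilon and Eta show the derived state '1' for III, supporting them as a clade.
Only Beta, Epsilon, Eta, and Gamma show the derived state '1' for IV, supporting them as a clade.
Most parsimonious ingroup topology: ((((Eta,Epsilon),(Beta,Gamma)),Zeta),Theta).
The clade {Beta, Epsilon, Eta, Gamma, Zeta} is supported by II: its derived state '1' occurs in exactly those taxa and in no other taxon (including the outgroup).

II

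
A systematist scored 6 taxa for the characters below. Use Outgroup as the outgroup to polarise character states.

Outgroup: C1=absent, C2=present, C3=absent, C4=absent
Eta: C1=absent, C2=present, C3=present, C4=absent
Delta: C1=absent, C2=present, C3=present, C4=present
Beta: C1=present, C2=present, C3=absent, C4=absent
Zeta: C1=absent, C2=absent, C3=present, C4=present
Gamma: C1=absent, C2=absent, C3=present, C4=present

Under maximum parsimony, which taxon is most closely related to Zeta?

Character polarity is set by the outgroup: the derived state is whichever differs from the outgroup's state, so for C2 the derived state is 'absent', and for the remaining characters it is 'present'.
C1: derived state 'present' in Beta only — an autapomorphy, so it tells us nothing about relationships among taxa.
C2 (derived state 'absent') is shared by Gamma and Zeta — a synapomorphy uniting that clade.
C3: derived state 'present' in Delta, Eta, Gamma, and Zeta only — synapomorphy for {Delta, Eta, Gamma, Zeta}.
C4 (derived state 'present') is shared by Delta, Gamma, and Zeta — a synapomorphy uniting that clade.
Most parsimonious ingroup topology: ((Eta,(Delta,(Zeta,Gamma))),Beta).
Zeta and Gamma form a cherry on this tree, so they are sister taxa.

Gamma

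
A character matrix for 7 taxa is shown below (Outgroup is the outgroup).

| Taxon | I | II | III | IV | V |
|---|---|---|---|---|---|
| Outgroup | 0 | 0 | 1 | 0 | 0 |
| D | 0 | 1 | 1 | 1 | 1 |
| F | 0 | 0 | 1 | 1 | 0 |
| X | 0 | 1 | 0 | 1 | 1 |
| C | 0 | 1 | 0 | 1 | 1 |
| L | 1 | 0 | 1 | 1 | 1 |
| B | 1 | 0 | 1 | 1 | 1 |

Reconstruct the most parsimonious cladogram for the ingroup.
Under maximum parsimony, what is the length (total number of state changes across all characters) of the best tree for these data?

Character polarity is set by the outgroup: the derived state is whichever differs from the outgroup's state, so for III the derived state is '0', and for the remaining characters it is '1'.
I (derived state '1') is shared by B and L — a synapomorphy uniting that clade.
II (derived state '1') is shared by C, D, and X — a synapomorphy uniting that clade.
III (derived state '0') is shared by C and X — a synapomorphy uniting that clade.
All ingroup taxa share the derived state '1' for IV; it defines the ingroup but does not resolve relationships within it.
V: derived state '1' in B, C, D, L, and X only — synapomorphy for {B, C, D, L, X}.
Most parsimonious ingroup topology: (((D,(X,C)),(L,B)),F).
Changes per character on this tree: I: 1; II: 1; III: 1; IV: 1; V: 1.
Total = 5.

5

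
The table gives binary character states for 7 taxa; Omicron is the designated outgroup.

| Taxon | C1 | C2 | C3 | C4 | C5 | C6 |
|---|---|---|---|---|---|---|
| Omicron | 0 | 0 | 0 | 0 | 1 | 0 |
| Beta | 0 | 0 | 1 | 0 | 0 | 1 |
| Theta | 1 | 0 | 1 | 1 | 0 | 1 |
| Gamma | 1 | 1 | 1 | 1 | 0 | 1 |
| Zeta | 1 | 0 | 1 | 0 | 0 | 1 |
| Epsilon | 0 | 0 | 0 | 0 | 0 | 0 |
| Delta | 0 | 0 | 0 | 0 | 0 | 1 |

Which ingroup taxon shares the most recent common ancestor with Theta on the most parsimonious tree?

Gamma

Character polarity is set by the outgroup: the derived state is whichever differs from the outgroup's state, so for C5 the derived state is '0', and for the remaining characters it is '1'.
C1 (derived state '1') is shared by Gamma, Theta, and Zeta — a synapomorphy uniting that clade.
C2: derived state '1' in Gamma only — an autapomorphy, so it tells us nothing about relationships among taxa.
C3: derived state '1' in Beta, Gamma, Theta, and Zeta only — synapomorphy for {Beta, Gamma, Theta, Zeta}.
C4 (derived state '1') is shared by Gamma and Theta — a synapomorphy uniting that clade.
All ingroup taxa share the derived state '0' for C5; it defines the ingroup but does not resolve relationships within it.
Only Beta, Delta, Gamma, Theta, and Zeta show the derived state '1' for C6, supporting them as a clade.
Most parsimonious ingroup topology: (((Beta,((Theta,Gamma),Zeta)),Delta),Epsilon).
Theta and Gamma form a cherry on this tree, so they are sister taxa.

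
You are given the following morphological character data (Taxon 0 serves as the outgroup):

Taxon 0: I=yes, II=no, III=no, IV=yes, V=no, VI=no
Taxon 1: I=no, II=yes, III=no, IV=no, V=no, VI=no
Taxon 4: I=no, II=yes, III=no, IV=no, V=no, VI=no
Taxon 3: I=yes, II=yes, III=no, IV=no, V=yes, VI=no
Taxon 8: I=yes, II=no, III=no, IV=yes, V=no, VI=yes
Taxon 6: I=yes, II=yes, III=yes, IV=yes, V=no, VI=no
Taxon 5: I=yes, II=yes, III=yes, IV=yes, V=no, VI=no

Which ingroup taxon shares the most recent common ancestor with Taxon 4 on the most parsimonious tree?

Taxon 1

Character polarity is set by the outgroup: the derived state is whichever differs from the outgroup's state, so for I, IV the derived state is 'no', and for the remaining characters it is 'yes'.
Only Taxon 1 and Taxon 4 show the derived state 'no' for I, supporting them as a clade.
II: derived state 'yes' in Taxon 1, Taxon 3, Taxon 4, Taxon 5, and Taxon 6 only — synapomorphy for {Taxon 1, Taxon 3, Taxon 4, Taxon 5, Taxon 6}.
III (derived state 'yes') is shared by Taxon 5 and Taxon 6 — a synapomorphy uniting that clade.
IV: derived state 'no' in Taxon 1, Taxon 3, and Taxon 4 only — synapomorphy for {Taxon 1, Taxon 3, Taxon 4}.
V: derived state 'yes' in Taxon 3 only — an autapomorphy, so it tells us nothing about relationships among taxa.
VI: derived state 'yes' in Taxon 8 only — an autapomorphy, so it tells us nothing about relationships among taxa.
Most parsimonious ingroup topology: ((((Taxon 1,Taxon 4),Taxon 3),(Taxon 6,Taxon 5)),Taxon 8).
Taxon 4 and Taxon 1 form a cherry on this tree, so they are sister taxa.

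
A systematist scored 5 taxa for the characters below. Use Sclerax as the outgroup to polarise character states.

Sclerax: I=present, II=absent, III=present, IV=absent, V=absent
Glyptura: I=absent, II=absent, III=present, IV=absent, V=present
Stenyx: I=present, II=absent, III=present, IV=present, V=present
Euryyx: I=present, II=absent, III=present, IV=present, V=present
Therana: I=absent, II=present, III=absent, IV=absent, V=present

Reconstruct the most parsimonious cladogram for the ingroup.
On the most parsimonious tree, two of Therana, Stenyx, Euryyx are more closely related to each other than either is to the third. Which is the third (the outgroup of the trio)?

Therana

Character polarity is set by the outgroup: the derived state is whichever differs from the outgroup's state, so for I, III the derived state is 'absent', and for the remaining characters it is 'present'.
I: derived state 'absent' in Glyptura and Therana only — synapomorphy for {Glyptura, Therana}.
II (derived state 'present') is unique to Therana (autapomorphy; uninformative for grouping).
III (derived state 'absent') is unique to Therana (autapomorphy; uninformative for grouping).
IV (derived state 'present') is shared by Euryyx and Stenyx — a synapomorphy uniting that clade.
All ingroup taxa share the derived state 'present' for V; it defines the ingroup but does not resolve relationships within it.
Most parsimonious ingroup topology: ((Glyptura,Therana),(Stenyx,Euryyx)).
Euryyx and Stenyx share a more recent common ancestor with each other than either does with Therana, so Therana is the least closely related of the three.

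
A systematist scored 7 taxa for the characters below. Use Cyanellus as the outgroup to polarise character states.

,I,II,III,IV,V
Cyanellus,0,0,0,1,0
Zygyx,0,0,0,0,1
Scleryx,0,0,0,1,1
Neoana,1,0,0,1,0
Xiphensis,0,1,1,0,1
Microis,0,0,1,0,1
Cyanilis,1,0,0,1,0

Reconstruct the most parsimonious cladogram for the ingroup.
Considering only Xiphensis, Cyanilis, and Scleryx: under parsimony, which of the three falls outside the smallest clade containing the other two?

Cyanilis

Character polarity is set by the outgroup: the derived state is whichever differs from the outgroup's state, so for IV the derived state is '0', and for the remaining characters it is '1'.
I: derived state '1' in Cyanilis and Neoana only — synapomorphy for {Cyanilis, Neoana}.
II (derived state '1') is unique to Xiphensis (autapomorphy; uninformative for grouping).
III (derived state '1') is shared by Microis and Xiphensis — a synapomorphy uniting that clade.
IV (derived state '0') is shared by Microis, Xiphensis, and Zygyx — a synapomorphy uniting that clade.
V: derived state '1' in Microis, Scleryx, Xiphensis, and Zygyx only — synapomorphy for {Microis, Scleryx, Xiphensis, Zygyx}.
Most parsimonious ingroup topology: ((Scleryx,(Zygyx,(Xiphensis,Microis))),(Neoana,Cyanilis)).
Scleryx and Xiphensis share a more recent common ancestor with each other than either does with Cyanilis, so Cyanilis is the least closely related of the three.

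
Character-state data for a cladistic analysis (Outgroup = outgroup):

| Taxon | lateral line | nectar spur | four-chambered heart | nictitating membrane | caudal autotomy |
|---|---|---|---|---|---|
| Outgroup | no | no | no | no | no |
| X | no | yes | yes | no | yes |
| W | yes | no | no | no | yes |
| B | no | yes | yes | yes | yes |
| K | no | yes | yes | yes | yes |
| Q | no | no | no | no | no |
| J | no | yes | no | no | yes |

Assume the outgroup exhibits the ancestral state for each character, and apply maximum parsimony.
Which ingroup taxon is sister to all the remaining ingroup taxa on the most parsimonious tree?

Q

The outgroup has state 'no' for every character, so 'yes' is the derived state throughout.
lateral line (derived state 'yes') is unique to W (autapomorphy; uninformative for grouping).
Only B, J, K, and X show the derived state 'yes' for nectar spur, supporting them as a clade.
four-chambered heart (derived state 'yes') is shared by B, K, and X — a synapomorphy uniting that clade.
nictitating membrane: derived state 'yes' in B and K only — synapomorphy for {B, K}.
caudal autotomy (derived state 'yes') is shared by B, J, K, W, and X — a synapomorphy uniting that clade.
Most parsimonious ingroup topology: ((((X,(B,K)),J),W),Q).
Q is sister to the clade containing all other ingroup taxa, so it is the earliest-diverging (most basal) ingroup lineage.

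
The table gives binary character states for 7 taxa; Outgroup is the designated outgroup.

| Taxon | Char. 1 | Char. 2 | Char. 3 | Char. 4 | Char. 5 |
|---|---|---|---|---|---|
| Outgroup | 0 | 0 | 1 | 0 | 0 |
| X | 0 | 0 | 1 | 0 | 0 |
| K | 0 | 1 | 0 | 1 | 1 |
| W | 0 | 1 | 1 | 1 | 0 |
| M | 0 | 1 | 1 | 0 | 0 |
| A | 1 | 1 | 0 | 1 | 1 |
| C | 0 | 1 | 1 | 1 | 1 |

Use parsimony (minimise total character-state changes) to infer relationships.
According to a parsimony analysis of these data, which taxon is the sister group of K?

Character polarity is set by the outgroup: the derived state is whichever differs from the outgroup's state, so for Char. 3 the derived state is '0', and for the remaining characters it is '1'.
Char. 1 (derived state '1') is unique to A (autapomorphy; uninformative for grouping).
Only A, C, K, M, and W show the derived state '1' for Char. 2, supporting them as a clade.
Char. 3: derived state '0' in A and K only — synapomorphy for {A, K}.
Char. 4 (derived state '1') is shared by A, C, K, and W — a synapomorphy uniting that clade.
Char. 5 (derived state '1') is shared by A, C, and K — a synapomorphy uniting that clade.
Most parsimonious ingroup topology: (X,((((K,A),C),W),M)).
K and A form a cherry on this tree, so they are sister taxa.

A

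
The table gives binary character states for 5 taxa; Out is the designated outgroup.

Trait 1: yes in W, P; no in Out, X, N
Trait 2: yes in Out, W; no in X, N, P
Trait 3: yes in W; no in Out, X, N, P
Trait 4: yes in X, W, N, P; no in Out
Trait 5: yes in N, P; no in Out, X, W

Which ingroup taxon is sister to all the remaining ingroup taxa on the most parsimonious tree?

W

Character polarity is set by the outgroup: the derived state is whichever differs from the outgroup's state, so for Trait 2 the derived state is 'no', and for the remaining characters it is 'yes'.
Trait 1 groups P and W, which is incompatible with the clades supported by the remaining characters; treating it as convergent (homoplasy) costs fewer steps than any alternative tree.
Trait 2: derived state 'no' in N, P, and X only — synapomorphy for {N, P, X}.
Trait 3: derived state 'yes' in W only — an autapomorphy, so it tells us nothing about relationships among taxa.
All ingroup taxa share the derived state 'yes' for Trait 4; it defines the ingroup but does not resolve relationships within it.
Trait 5 (derived state 'yes') is shared by N and P — a synapomorphy uniting that clade.
Most parsimonious ingroup topology: ((X,(N,P)),W).
W is sister to the clade containing all other ingroup taxa, so it is the earliest-diverging (most basal) ingroup lineage.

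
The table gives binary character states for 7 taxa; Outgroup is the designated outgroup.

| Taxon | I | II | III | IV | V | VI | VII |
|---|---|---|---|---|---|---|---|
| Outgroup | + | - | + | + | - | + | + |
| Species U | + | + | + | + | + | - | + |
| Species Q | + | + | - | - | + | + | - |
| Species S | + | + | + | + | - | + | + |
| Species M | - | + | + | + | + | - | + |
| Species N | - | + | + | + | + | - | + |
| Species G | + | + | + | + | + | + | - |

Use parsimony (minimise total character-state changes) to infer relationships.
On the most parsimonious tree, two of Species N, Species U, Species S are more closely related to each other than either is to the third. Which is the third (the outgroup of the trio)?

Character polarity is set by the outgroup: the derived state is whichever differs from the outgroup's state, so for I, III, IV, VI, VII the derived state is '-', and for the remaining characters it is '+'.
I (derived state '-') is shared by Species M and Species N — a synapomorphy uniting that clade.
II (derived state '+') is shared by all ingroup taxa — unites the whole ingroup.
III (derived state '-') is unique to Species Q (autapomorphy; uninformative for grouping).
IV: derived state '-' in Species Q only — an autapomorphy, so it tells us nothing about relationships among taxa.
Only Species G, Species M, Species N, Species Q, and Species U show the derived state '+' for V, supporting them as a clade.
VI: derived state '-' in Species M, Species N, and Species U only — synapomorphy for {Species M, Species N, Species U}.
VII (derived state '-') is shared by Species G and Species Q — a synapomorphy uniting that clade.
Most parsimonious ingroup topology: (((Species U,(Species M,Species N)),(Species Q,Species G)),Species S).
Species N and Species U share a more recent common ancestor with each other than either does with Species S, so Species S is the least closely related of the three.

Species S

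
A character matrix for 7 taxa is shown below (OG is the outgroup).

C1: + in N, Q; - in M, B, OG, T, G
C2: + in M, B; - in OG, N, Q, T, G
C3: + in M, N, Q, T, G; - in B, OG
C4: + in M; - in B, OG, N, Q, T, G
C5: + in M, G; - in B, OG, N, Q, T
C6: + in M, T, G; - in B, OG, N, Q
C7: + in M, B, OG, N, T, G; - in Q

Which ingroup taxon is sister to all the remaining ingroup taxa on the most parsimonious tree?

Character polarity is set by the outgroup: the derived state is whichever differs from the outgroup's state, so for C7 the derived state is '-', and for the remaining characters it is '+'.
C1: derived state '+' in N and Q only — synapomorphy for {N, Q}.
C2 groups B and M, which is incompatible with the clades supported by the remaining characters; treating it as convergent (homoplasy) costs fewer steps than any alternative tree.
C3 (derived state '+') is shared by G, M, N, Q, and T — a synapomorphy uniting that clade.
C4 (derived state '+') is unique to M (autapomorphy; uninformative for grouping).
C5 (derived state '+') is shared by G and M — a synapomorphy uniting that clade.
Only G, M, and T show the derived state '+' for C6, supporting them as a clade.
C7 (derived state '-') is unique to Q (autapomorphy; uninformative for grouping).
Most parsimonious ingroup topology: ((((G,M),T),(N,Q)),B).
B is sister to the clade containing all other ingroup taxa, so it is the earliest-diverging (most basal) ingroup lineage.

B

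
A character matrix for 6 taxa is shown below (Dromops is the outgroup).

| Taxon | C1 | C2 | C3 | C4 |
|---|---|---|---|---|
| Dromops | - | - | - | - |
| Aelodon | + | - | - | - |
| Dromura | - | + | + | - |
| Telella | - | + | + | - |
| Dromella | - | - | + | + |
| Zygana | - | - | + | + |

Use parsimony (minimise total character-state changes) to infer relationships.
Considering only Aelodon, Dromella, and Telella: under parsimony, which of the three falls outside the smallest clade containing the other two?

Aelodon

The outgroup has state '-' for every character, so '+' is the derived state throughout.
C1 (derived state '+') is unique to Aelodon (autapomorphy; uninformative for grouping).
Only Dromura and Telella show the derived state '+' for C2, supporting them as a clade.
C3: derived state '+' in Dromella, Dromura, Telella, and Zygana only — synapomorphy for {Dromella, Dromura, Telella, Zygana}.
C4: derived state '+' in Dromella and Zygana only — synapomorphy for {Dromella, Zygana}.
Most parsimonious ingroup topology: (Aelodon,((Dromura,Telella),(Dromella,Zygana))).
Dromella and Telella share a more recent common ancestor with each other than either does with Aelodon, so Aelodon is the least closely related of the three.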